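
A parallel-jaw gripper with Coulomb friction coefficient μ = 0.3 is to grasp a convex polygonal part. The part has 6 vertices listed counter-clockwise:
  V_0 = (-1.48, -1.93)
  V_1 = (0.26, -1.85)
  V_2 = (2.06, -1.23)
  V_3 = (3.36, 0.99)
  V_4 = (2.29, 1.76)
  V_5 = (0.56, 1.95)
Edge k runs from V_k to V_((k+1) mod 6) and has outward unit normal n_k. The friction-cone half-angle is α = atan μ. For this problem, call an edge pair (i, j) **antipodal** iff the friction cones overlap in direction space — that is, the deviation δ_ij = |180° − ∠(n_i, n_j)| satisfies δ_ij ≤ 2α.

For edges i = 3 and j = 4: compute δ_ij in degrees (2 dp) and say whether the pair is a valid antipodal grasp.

δ = 150.53°, invalid

α = atan 0.3 = 16.70°;  2α = 33.40°
edge 3: e_3 = (-1.07, +0.77);  n_3 = (+0.5841, +0.8117)
edge 4: e_4 = (-1.73, +0.19);  n_4 = (+0.1092, +0.9940)
∠(n_3, n_4) = 29.47°
δ = |180° − 29.47°| = 150.53°
150.53° > 2α = 33.40°  →  invalid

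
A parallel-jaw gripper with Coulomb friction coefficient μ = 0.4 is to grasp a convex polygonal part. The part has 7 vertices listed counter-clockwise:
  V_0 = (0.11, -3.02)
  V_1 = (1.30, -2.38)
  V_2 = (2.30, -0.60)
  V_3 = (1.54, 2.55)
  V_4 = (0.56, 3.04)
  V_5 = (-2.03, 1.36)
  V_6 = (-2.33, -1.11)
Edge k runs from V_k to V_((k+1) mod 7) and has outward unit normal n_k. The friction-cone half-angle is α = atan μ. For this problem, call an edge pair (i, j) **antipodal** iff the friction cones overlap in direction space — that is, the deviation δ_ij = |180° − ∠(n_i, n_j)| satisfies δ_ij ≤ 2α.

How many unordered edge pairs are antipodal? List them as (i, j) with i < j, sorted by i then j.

count = 6; pairs: (0,4), (1,4), (1,5), (2,5), (2,6), (3,6)

α = atan 0.4 = 21.80°;  2α = 43.60°
n_0 = (+0.4737, -0.8807)
n_1 = (+0.8718, -0.4898)
n_2 = (+0.9721, +0.2345)
n_3 = (+0.4472, +0.8944)
n_4 = (-0.5442, +0.8390)
n_5 = (-0.9927, +0.1206)
n_6 = (-0.6164, -0.7874)
  (0,1): δ = 147.60°  ·
  (0,2): δ = 104.71°  ·
  (0,3): δ = 54.84°  ·
  (0,4): δ = 4.70°  ✓
  (0,5): δ = 54.80°  ·
  (0,6): δ = 113.67°  ·
  (1,2): δ = 137.11°  ·
  (1,3): δ = 87.24°  ·
  (1,4): δ = 27.70°  ✓
  (1,5): δ = 22.40°  ✓
  (1,6): δ = 81.27°  ·
  (2,3): δ = 130.13°  ·
  (2,4): δ = 70.60°  ·
  (2,5): δ = 20.49°  ✓
  (2,6): δ = 38.38°  ✓
  (3,4): δ = 120.47°  ·
  (3,5): δ = 70.36°  ·
  (3,6): δ = 11.49°  ✓
  (4,5): δ = 129.89°  ·
  (4,6): δ = 71.02°  ·
  (5,6): δ = 121.13°  ·
antipodal pairs: 6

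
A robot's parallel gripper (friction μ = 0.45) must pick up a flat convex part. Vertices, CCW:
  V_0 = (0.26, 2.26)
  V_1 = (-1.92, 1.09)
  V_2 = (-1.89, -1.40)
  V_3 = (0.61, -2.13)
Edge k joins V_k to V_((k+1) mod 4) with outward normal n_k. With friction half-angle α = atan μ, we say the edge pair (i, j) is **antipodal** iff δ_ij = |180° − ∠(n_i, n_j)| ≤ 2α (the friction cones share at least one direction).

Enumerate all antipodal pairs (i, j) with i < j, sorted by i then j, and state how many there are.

count = 2; pairs: (0,2), (1,3)

α = atan 0.45 = 24.23°;  2α = 48.46°
n_0 = (-0.4729, +0.8811)
n_1 = (-0.9999, -0.0120)
n_2 = (-0.2803, -0.9599)
n_3 = (+0.9968, +0.0795)
  (0,1): δ = 117.53°  ·
  (0,2): δ = 44.50°  ✓
  (0,3): δ = 66.34°  ·
  (1,2): δ = 106.97°  ·
  (1,3): δ = 3.87°  ✓
  (2,3): δ = 69.16°  ·
antipodal pairs: 2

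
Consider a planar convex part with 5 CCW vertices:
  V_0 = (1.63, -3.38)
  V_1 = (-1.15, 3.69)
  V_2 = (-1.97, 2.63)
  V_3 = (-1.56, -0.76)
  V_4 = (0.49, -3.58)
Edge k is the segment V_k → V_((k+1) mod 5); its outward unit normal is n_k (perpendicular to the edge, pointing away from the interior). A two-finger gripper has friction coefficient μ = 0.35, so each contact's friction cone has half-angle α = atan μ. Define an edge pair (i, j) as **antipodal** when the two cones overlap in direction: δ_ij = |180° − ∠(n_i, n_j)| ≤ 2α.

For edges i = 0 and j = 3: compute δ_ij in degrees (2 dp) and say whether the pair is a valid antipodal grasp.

δ = 14.55°, valid

α = atan 0.35 = 19.29°;  2α = 38.58°
edge 0: e_0 = (-2.78, +7.07);  n_0 = (+0.9306, +0.3659)
edge 3: e_3 = (+2.05, -2.82);  n_3 = (-0.8089, -0.5880)
∠(n_0, n_3) = 165.45°
δ = |180° − 165.45°| = 14.55°
14.55° ≤ 2α = 38.58°  →  valid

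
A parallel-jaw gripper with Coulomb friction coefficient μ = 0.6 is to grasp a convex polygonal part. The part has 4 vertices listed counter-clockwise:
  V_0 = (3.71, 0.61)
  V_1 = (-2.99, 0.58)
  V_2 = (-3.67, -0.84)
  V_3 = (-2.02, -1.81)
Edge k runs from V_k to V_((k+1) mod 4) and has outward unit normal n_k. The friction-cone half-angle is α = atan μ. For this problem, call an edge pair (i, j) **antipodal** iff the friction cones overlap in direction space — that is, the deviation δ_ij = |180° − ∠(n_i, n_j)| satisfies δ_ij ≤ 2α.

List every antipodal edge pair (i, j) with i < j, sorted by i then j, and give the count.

α = atan 0.6 = 30.96°;  2α = 61.93°
n_0 = (-0.0045, +1.0000)
n_1 = (-0.9019, +0.4319)
n_2 = (-0.5068, -0.8621)
n_3 = (+0.3891, -0.9212)
  (0,1): δ = 115.85°  ·
  (0,2): δ = 30.71°  ✓
  (0,3): δ = 22.64°  ✓
  (1,2): δ = 94.86°  ·
  (1,3): δ = 41.52°  ✓
  (2,3): δ = 126.65°  ·
antipodal pairs: 3

count = 3; pairs: (0,2), (0,3), (1,3)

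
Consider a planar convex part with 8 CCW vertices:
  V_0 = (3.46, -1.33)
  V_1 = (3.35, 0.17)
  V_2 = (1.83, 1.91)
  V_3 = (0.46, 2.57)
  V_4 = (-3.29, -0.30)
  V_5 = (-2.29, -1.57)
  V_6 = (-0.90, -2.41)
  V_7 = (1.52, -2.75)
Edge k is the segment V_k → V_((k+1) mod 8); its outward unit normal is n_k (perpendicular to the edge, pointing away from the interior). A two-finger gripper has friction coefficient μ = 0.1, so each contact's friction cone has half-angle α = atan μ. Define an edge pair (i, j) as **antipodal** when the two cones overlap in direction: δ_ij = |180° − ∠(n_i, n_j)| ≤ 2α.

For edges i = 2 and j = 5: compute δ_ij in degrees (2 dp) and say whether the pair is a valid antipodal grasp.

α = atan 0.1 = 5.71°;  2α = 11.42°
edge 2: e_2 = (-1.37, +0.66);  n_2 = (+0.4340, +0.9009)
edge 5: e_5 = (+1.39, -0.84);  n_5 = (-0.5172, -0.8559)
∠(n_2, n_5) = 174.58°
δ = |180° − 174.58°| = 5.42°
5.42° ≤ 2α = 11.42°  →  valid

δ = 5.42°, valid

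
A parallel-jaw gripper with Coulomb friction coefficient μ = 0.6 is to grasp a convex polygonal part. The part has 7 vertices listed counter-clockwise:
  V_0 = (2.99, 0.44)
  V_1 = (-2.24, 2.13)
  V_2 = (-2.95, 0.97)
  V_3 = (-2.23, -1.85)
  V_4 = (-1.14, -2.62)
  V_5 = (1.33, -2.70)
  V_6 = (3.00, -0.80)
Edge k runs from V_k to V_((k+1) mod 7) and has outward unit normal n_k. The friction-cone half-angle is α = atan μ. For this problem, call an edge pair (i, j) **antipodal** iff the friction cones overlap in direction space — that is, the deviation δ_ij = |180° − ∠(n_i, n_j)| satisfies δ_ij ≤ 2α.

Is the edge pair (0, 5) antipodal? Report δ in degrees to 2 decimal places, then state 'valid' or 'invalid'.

α = atan 0.6 = 30.96°;  2α = 61.93°
edge 0: e_0 = (-5.23, +1.69);  n_0 = (+0.3075, +0.9516)
edge 5: e_5 = (+1.67, +1.90);  n_5 = (+0.7511, -0.6602)
∠(n_0, n_5) = 113.41°
δ = |180° − 113.41°| = 66.59°
66.59° > 2α = 61.93°  →  invalid

δ = 66.59°, invalid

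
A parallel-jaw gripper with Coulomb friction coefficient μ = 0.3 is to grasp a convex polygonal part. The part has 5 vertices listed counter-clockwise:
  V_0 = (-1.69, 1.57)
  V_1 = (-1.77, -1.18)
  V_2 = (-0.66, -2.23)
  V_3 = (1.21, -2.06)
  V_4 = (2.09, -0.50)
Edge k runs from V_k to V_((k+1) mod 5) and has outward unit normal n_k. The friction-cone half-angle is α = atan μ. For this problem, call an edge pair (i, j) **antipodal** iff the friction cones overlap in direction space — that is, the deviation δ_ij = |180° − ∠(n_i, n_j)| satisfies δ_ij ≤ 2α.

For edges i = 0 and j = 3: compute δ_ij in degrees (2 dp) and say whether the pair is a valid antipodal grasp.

δ = 27.76°, valid

α = atan 0.3 = 16.70°;  2α = 33.40°
edge 0: e_0 = (-0.08, -2.75);  n_0 = (-0.9996, +0.0291)
edge 3: e_3 = (+0.88, +1.56);  n_3 = (+0.8710, -0.4913)
∠(n_0, n_3) = 152.24°
δ = |180° − 152.24°| = 27.76°
27.76° ≤ 2α = 33.40°  →  valid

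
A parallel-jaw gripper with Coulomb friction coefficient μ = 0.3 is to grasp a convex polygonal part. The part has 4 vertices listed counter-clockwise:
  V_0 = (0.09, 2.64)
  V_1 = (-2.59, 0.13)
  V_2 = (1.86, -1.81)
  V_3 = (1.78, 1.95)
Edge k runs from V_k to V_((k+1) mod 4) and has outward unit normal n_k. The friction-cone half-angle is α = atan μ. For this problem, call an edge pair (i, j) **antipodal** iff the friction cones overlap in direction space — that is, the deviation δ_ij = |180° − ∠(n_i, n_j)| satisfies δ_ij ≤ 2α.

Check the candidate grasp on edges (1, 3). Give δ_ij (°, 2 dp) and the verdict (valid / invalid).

α = atan 0.3 = 16.70°;  2α = 33.40°
edge 1: e_1 = (+4.45, -1.94);  n_1 = (-0.3996, -0.9167)
edge 3: e_3 = (-1.69, +0.69);  n_3 = (+0.3780, +0.9258)
∠(n_1, n_3) = 178.65°
δ = |180° − 178.65°| = 1.35°
1.35° ≤ 2α = 33.40°  →  valid

δ = 1.35°, valid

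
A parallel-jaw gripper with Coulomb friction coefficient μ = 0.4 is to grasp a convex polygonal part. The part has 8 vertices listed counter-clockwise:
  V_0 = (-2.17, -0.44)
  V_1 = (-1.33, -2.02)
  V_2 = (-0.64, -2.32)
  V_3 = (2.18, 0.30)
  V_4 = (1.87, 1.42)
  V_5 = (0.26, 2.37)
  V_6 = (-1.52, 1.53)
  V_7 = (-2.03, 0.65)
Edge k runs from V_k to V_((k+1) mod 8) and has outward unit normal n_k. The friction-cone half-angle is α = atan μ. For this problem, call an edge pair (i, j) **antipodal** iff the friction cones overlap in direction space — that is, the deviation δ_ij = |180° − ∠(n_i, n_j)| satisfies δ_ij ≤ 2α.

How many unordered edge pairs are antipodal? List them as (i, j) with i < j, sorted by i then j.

count = 7; pairs: (0,3), (0,4), (1,4), (2,5), (2,6), (2,7), (3,7)

α = atan 0.4 = 21.80°;  2α = 43.60°
n_0 = (-0.8830, -0.4694)
n_1 = (-0.3987, -0.9171)
n_2 = (+0.6807, -0.7326)
n_3 = (+0.9638, +0.2668)
n_4 = (+0.5082, +0.8612)
n_5 = (-0.4268, +0.9044)
n_6 = (-0.8652, +0.5014)
n_7 = (-0.9919, +0.1274)
  (0,1): δ = 141.50°  ·
  (0,2): δ = 75.10°  ·
  (0,3): δ = 12.53°  ✓
  (0,4): δ = 31.46°  ✓
  (0,5): δ = 87.27°  ·
  (0,6): δ = 121.91°  ·
  (0,7): δ = 144.68°  ·
  (1,2): δ = 113.61°  ·
  (1,3): δ = 51.03°  ·
  (1,4): δ = 7.04°  ✓
  (1,5): δ = 48.76°  ·
  (1,6): δ = 83.40°  ·
  (1,7): δ = 106.18°  ·
  (2,3): δ = 117.42°  ·
  (2,4): δ = 73.44°  ·
  (2,5): δ = 17.63°  ✓
  (2,6): δ = 17.01°  ✓
  (2,7): δ = 39.79°  ✓
  (3,4): δ = 136.01°  ·
  (3,5): δ = 80.21°  ·
  (3,6): δ = 45.57°  ·
  (3,7): δ = 22.79°  ✓
  (4,5): δ = 124.19°  ·
  (4,6): δ = 89.55°  ·
  (4,7): δ = 66.78°  ·
  (5,6): δ = 145.36°  ·
  (5,7): δ = 122.58°  ·
  (6,7): δ = 157.22°  ·
antipodal pairs: 7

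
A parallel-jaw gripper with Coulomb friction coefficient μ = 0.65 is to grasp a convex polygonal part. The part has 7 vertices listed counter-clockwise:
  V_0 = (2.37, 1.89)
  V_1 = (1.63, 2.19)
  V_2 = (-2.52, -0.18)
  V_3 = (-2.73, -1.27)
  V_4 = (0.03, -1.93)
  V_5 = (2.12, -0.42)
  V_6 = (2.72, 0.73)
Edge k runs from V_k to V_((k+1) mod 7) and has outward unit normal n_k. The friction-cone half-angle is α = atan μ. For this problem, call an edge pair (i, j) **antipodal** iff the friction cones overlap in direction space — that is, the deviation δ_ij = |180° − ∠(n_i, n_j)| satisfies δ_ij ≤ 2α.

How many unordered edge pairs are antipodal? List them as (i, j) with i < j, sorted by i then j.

α = atan 0.65 = 33.02°;  2α = 66.05°
n_0 = (+0.3757, +0.9267)
n_1 = (-0.4959, +0.8684)
n_2 = (-0.9819, +0.1892)
n_3 = (-0.2326, -0.9726)
n_4 = (+0.5856, -0.8106)
n_5 = (+0.8866, -0.4626)
n_6 = (+0.9574, +0.2889)
  (0,1): δ = 128.20°  ·
  (0,2): δ = 78.84°  ·
  (0,3): δ = 8.62°  ✓
  (0,4): δ = 57.92°  ✓
  (0,5): δ = 84.52°  ·
  (0,6): δ = 128.86°  ·
  (1,2): δ = 130.64°  ·
  (1,3): δ = 43.18°  ✓
  (1,4): δ = 6.12°  ✓
  (1,5): δ = 32.72°  ✓
  (1,6): δ = 77.06°  ·
  (2,3): δ = 92.54°  ·
  (2,4): δ = 43.25°  ✓
  (2,5): δ = 16.65°  ✓
  (2,6): δ = 27.69°  ✓
  (3,4): δ = 130.70°  ·
  (3,5): δ = 104.10°  ·
  (3,6): δ = 59.76°  ✓
  (4,5): δ = 153.40°  ·
  (4,6): δ = 109.06°  ·
  (5,6): δ = 135.66°  ·
antipodal pairs: 9

count = 9; pairs: (0,3), (0,4), (1,3), (1,4), (1,5), (2,4), (2,5), (2,6), (3,6)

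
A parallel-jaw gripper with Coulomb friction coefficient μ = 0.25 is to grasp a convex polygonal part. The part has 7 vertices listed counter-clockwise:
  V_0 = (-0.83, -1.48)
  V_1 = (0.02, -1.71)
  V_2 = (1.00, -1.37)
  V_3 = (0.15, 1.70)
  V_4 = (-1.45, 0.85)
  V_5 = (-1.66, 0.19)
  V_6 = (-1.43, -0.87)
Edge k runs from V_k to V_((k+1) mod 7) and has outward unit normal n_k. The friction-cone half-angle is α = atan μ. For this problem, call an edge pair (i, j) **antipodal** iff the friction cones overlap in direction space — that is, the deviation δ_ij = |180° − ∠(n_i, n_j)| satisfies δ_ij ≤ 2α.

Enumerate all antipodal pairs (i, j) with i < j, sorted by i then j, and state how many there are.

α = atan 0.25 = 14.04°;  2α = 28.07°
n_0 = (-0.2612, -0.9653)
n_1 = (+0.3278, -0.9448)
n_2 = (+0.9637, +0.2668)
n_3 = (-0.4692, +0.8831)
n_4 = (-0.9529, +0.3032)
n_5 = (-0.9773, -0.2120)
n_6 = (-0.7129, -0.7012)
  (0,1): δ = 145.73°  ·
  (0,2): δ = 59.38°  ·
  (0,3): δ = 43.12°  ·
  (0,4): δ = 87.49°  ·
  (0,5): δ = 117.38°  ·
  (0,6): δ = 149.67°  ·
  (1,2): δ = 93.66°  ·
  (1,3): δ = 8.85°  ✓
  (1,4): δ = 53.22°  ·
  (1,5): δ = 83.11°  ·
  (1,6): δ = 115.39°  ·
  (2,3): δ = 77.50°  ·
  (2,4): δ = 33.13°  ·
  (2,5): δ = 3.23°  ✓
  (2,6): δ = 29.05°  ·
  (3,4): δ = 135.63°  ·
  (3,5): δ = 105.74°  ·
  (3,6): δ = 73.45°  ·
  (4,5): δ = 150.11°  ·
  (4,6): δ = 117.82°  ·
  (5,6): δ = 147.72°  ·
antipodal pairs: 2

count = 2; pairs: (1,3), (2,5)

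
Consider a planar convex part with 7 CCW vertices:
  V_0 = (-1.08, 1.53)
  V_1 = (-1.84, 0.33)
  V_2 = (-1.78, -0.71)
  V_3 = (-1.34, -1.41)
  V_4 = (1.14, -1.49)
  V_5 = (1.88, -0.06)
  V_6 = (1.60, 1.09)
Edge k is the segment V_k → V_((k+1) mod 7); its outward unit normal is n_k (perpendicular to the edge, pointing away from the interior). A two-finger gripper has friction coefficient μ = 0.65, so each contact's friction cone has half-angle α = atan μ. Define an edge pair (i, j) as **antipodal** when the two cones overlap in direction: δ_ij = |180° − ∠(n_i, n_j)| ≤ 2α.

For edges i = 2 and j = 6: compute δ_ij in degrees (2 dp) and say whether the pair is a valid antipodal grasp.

α = atan 0.65 = 33.02°;  2α = 66.05°
edge 2: e_2 = (+0.44, -0.70);  n_2 = (-0.8466, -0.5322)
edge 6: e_6 = (-2.68, +0.44);  n_6 = (+0.1620, +0.9868)
∠(n_2, n_6) = 131.48°
δ = |180° − 131.48°| = 48.52°
48.52° ≤ 2α = 66.05°  →  valid

δ = 48.52°, valid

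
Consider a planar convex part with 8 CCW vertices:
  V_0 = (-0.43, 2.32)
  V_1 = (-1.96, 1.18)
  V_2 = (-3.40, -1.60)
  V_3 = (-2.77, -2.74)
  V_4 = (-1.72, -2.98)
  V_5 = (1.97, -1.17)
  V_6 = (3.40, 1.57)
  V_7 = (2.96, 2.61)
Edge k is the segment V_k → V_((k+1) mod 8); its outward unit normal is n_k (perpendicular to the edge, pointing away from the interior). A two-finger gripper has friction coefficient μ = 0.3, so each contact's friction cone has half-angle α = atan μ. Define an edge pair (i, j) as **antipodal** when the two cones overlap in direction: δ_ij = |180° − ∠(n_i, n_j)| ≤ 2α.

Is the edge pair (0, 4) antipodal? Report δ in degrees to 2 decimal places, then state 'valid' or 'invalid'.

δ = 10.56°, valid

α = atan 0.3 = 16.70°;  2α = 33.40°
edge 0: e_0 = (-1.53, -1.14);  n_0 = (-0.5975, +0.8019)
edge 4: e_4 = (+3.69, +1.81);  n_4 = (+0.4404, -0.8978)
∠(n_0, n_4) = 169.44°
δ = |180° − 169.44°| = 10.56°
10.56° ≤ 2α = 33.40°  →  valid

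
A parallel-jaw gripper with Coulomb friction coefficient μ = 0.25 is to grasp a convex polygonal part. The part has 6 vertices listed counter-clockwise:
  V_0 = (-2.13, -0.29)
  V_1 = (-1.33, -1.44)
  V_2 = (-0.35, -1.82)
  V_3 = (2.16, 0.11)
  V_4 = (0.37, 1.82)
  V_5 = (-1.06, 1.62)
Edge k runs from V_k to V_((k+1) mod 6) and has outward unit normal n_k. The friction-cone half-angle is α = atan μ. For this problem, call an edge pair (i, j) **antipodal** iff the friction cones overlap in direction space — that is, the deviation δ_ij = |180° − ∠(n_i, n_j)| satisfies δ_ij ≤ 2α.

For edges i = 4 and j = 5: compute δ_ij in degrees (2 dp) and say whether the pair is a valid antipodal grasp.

δ = 127.22°, invalid

α = atan 0.25 = 14.04°;  2α = 28.07°
edge 4: e_4 = (-1.43, -0.20);  n_4 = (-0.1385, +0.9904)
edge 5: e_5 = (-1.07, -1.91);  n_5 = (-0.8724, +0.4887)
∠(n_4, n_5) = 52.78°
δ = |180° − 52.78°| = 127.22°
127.22° > 2α = 28.07°  →  invalid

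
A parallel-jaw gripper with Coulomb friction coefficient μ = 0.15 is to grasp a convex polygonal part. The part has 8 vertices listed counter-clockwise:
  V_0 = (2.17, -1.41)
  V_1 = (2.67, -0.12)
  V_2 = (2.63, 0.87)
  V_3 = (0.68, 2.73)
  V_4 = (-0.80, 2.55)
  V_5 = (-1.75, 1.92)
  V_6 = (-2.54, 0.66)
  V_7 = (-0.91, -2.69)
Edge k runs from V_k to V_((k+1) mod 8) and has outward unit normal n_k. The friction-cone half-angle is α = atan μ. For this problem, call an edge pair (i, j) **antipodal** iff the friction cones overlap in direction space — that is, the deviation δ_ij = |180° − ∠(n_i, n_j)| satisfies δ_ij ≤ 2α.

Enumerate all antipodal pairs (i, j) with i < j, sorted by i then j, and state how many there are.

count = 3; pairs: (0,5), (3,7), (4,7)

α = atan 0.15 = 8.53°;  2α = 17.06°
n_0 = (+0.9324, -0.3614)
n_1 = (+0.9992, +0.0404)
n_2 = (+0.6902, +0.7236)
n_3 = (-0.1207, +0.9927)
n_4 = (-0.5527, +0.8334)
n_5 = (-0.8472, +0.5312)
n_6 = (-0.8992, -0.4375)
n_7 = (+0.3838, -0.9234)
  (0,1): δ = 156.50°  ·
  (0,2): δ = 112.46°  ·
  (0,3): δ = 61.88°  ·
  (0,4): δ = 35.26°  ·
  (0,5): δ = 10.90°  ✓
  (0,6): δ = 47.13°  ·
  (0,7): δ = 133.75°  ·
  (1,2): δ = 135.96°  ·
  (1,3): δ = 85.38°  ·
  (1,4): δ = 58.76°  ·
  (1,5): δ = 34.40°  ·
  (1,6): δ = 23.63°  ·
  (1,7): δ = 110.25°  ·
  (2,3): δ = 129.42°  ·
  (2,4): δ = 102.80°  ·
  (2,5): δ = 78.44°  ·
  (2,6): δ = 20.41°  ·
  (2,7): δ = 66.21°  ·
  (3,4): δ = 153.38°  ·
  (3,5): δ = 129.02°  ·
  (3,6): δ = 70.99°  ·
  (3,7): δ = 15.63°  ✓
  (4,5): δ = 155.64°  ·
  (4,6): δ = 97.60°  ·
  (4,7): δ = 10.98°  ✓
  (5,6): δ = 121.97°  ·
  (5,7): δ = 35.35°  ·
  (6,7): δ = 93.38°  ·
antipodal pairs: 3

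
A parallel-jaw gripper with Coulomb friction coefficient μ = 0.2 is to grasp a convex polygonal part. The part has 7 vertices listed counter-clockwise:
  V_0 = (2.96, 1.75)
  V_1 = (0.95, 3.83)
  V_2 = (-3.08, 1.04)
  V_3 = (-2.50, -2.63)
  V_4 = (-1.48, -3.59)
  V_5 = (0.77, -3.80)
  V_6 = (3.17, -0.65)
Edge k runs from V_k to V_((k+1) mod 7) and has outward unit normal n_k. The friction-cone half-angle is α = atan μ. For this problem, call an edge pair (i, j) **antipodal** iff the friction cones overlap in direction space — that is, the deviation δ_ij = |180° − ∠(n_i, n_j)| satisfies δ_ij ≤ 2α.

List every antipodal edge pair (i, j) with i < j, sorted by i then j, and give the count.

α = atan 0.2 = 11.31°;  2α = 22.62°
n_0 = (+0.7191, +0.6949)
n_1 = (-0.5692, +0.8222)
n_2 = (-0.9877, -0.1561)
n_3 = (-0.6854, -0.7282)
n_4 = (-0.0929, -0.9957)
n_5 = (+0.7954, -0.6060)
n_6 = (+0.9962, +0.0872)
  (0,1): δ = 99.32°  ·
  (0,2): δ = 35.04°  ·
  (0,3): δ = 2.72°  ✓
  (0,4): δ = 40.65°  ·
  (0,5): δ = 98.68°  ·
  (0,6): δ = 140.98°  ·
  (1,2): δ = 115.71°  ·
  (1,3): δ = 77.96°  ·
  (1,4): δ = 40.03°  ·
  (1,5): δ = 18.00°  ✓
  (1,6): δ = 60.31°  ·
  (2,3): δ = 142.24°  ·
  (2,4): δ = 104.31°  ·
  (2,5): δ = 46.28°  ·
  (2,6): δ = 3.98°  ✓
  (3,4): δ = 142.07°  ·
  (3,5): δ = 84.04°  ·
  (3,6): δ = 41.74°  ·
  (4,5): δ = 121.97°  ·
  (4,6): δ = 79.67°  ·
  (5,6): δ = 137.70°  ·
antipodal pairs: 3

count = 3; pairs: (0,3), (1,5), (2,6)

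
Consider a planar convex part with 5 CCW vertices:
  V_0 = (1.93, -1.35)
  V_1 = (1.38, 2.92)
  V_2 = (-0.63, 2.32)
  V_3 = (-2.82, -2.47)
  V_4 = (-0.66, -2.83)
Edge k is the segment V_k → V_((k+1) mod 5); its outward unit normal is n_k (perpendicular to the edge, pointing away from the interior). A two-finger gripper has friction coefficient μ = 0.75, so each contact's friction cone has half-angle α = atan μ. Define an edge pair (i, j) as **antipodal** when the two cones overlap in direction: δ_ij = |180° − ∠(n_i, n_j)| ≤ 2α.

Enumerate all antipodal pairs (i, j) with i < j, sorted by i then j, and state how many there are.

α = atan 0.75 = 36.87°;  2α = 73.74°
n_0 = (+0.9918, +0.1278)
n_1 = (-0.2860, +0.9582)
n_2 = (-0.9095, +0.4158)
n_3 = (-0.1644, -0.9864)
n_4 = (+0.4961, -0.8682)
  (0,1): δ = 80.72°  ·
  (0,2): δ = 31.91°  ✓
  (0,3): δ = 73.20°  ✓
  (0,4): δ = 112.41°  ·
  (1,2): δ = 131.19°  ·
  (1,3): δ = 26.08°  ✓
  (1,4): δ = 13.12°  ✓
  (2,3): δ = 74.89°  ·
  (2,4): δ = 35.69°  ✓
  (3,4): δ = 140.79°  ·
antipodal pairs: 5

count = 5; pairs: (0,2), (0,3), (1,3), (1,4), (2,4)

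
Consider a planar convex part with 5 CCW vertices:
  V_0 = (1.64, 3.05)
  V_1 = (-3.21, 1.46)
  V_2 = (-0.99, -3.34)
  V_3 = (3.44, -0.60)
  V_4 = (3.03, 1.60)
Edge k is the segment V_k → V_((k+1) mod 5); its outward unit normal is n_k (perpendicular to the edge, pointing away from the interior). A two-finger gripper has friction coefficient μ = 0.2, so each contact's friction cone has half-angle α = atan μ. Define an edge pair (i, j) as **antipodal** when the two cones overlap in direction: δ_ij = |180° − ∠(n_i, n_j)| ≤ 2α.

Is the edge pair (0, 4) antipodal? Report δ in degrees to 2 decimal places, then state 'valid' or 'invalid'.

δ = 115.64°, invalid

α = atan 0.2 = 11.31°;  2α = 22.62°
edge 0: e_0 = (-4.85, -1.59);  n_0 = (-0.3115, +0.9502)
edge 4: e_4 = (-1.39, +1.45);  n_4 = (+0.7219, +0.6920)
∠(n_0, n_4) = 64.36°
δ = |180° − 64.36°| = 115.64°
115.64° > 2α = 22.62°  →  invalid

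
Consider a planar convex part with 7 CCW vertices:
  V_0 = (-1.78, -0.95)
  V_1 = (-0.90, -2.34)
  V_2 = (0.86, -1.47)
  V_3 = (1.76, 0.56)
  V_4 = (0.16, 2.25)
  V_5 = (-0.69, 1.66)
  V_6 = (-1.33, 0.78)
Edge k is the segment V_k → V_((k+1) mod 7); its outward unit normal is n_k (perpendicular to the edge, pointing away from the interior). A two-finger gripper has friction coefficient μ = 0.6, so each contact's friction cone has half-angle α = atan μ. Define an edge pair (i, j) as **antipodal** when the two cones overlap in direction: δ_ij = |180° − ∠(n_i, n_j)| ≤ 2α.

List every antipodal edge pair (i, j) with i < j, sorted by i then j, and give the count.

α = atan 0.6 = 30.96°;  2α = 61.93°
n_0 = (-0.8449, -0.5349)
n_1 = (+0.4431, -0.8965)
n_2 = (+0.9142, -0.4053)
n_3 = (+0.7262, +0.6875)
n_4 = (-0.5702, +0.8215)
n_5 = (-0.8087, +0.5882)
n_6 = (-0.9678, +0.2517)
  (0,1): δ = 96.03°  ·
  (0,2): δ = 56.25°  ✓
  (0,3): δ = 11.10°  ✓
  (0,4): δ = 92.43°  ·
  (0,5): δ = 111.63°  ·
  (0,6): δ = 133.08°  ·
  (1,2): δ = 140.21°  ·
  (1,3): δ = 72.87°  ·
  (1,4): δ = 8.46°  ✓
  (1,5): δ = 27.67°  ✓
  (1,6): δ = 49.12°  ✓
  (2,3): δ = 112.66°  ·
  (2,4): δ = 31.32°  ✓
  (2,5): δ = 12.12°  ✓
  (2,6): δ = 9.33°  ✓
  (3,4): δ = 98.67°  ·
  (3,5): δ = 79.46°  ·
  (3,6): δ = 58.01°  ✓
  (4,5): δ = 160.79°  ·
  (4,6): δ = 139.35°  ·
  (5,6): δ = 158.55°  ·
antipodal pairs: 9

count = 9; pairs: (0,2), (0,3), (1,4), (1,5), (1,6), (2,4), (2,5), (2,6), (3,6)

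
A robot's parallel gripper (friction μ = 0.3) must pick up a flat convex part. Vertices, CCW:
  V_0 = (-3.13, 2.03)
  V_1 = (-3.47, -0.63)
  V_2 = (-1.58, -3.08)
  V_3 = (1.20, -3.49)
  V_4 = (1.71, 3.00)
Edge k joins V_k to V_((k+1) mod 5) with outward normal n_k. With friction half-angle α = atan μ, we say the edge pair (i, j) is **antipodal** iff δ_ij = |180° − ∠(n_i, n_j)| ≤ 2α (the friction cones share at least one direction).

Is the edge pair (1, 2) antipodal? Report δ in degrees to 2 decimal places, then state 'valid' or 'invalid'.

α = atan 0.3 = 16.70°;  2α = 33.40°
edge 1: e_1 = (+1.89, -2.45);  n_1 = (-0.7918, -0.6108)
edge 2: e_2 = (+2.78, -0.41);  n_2 = (-0.1459, -0.9893)
∠(n_1, n_2) = 43.96°
δ = |180° − 43.96°| = 136.04°
136.04° > 2α = 33.40°  →  invalid

δ = 136.04°, invalid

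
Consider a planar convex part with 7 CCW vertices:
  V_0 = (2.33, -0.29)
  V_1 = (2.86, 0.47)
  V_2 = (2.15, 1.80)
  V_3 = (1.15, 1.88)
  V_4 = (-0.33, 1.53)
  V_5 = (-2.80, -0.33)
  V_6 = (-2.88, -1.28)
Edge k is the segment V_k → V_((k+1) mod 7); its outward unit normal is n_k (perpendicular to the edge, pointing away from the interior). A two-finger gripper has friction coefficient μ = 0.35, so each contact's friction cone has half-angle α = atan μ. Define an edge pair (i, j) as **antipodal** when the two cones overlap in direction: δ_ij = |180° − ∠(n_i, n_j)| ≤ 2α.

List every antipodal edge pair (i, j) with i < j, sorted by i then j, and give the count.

α = atan 0.35 = 19.29°;  2α = 38.58°
n_0 = (+0.8202, -0.5720)
n_1 = (+0.8822, +0.4709)
n_2 = (+0.0797, +0.9968)
n_3 = (-0.2301, +0.9732)
n_4 = (-0.6016, +0.7988)
n_5 = (-0.9965, +0.0839)
n_6 = (+0.1867, -0.9824)
  (0,1): δ = 117.01°  ·
  (0,2): δ = 59.68°  ·
  (0,3): δ = 41.80°  ·
  (0,4): δ = 18.13°  ✓
  (0,5): δ = 30.08°  ✓
  (0,6): δ = 135.65°  ·
  (1,2): δ = 122.67°  ·
  (1,3): δ = 104.79°  ·
  (1,4): δ = 81.11°  ·
  (1,5): δ = 32.91°  ✓
  (1,6): δ = 72.66°  ·
  (2,3): δ = 162.12°  ·
  (2,4): δ = 138.44°  ·
  (2,5): δ = 90.24°  ·
  (2,6): δ = 15.33°  ✓
  (3,4): δ = 156.32°  ·
  (3,5): δ = 108.12°  ·
  (3,6): δ = 2.55°  ✓
  (4,5): δ = 131.79°  ·
  (4,6): δ = 26.22°  ✓
  (5,6): δ = 74.43°  ·
antipodal pairs: 6

count = 6; pairs: (0,4), (0,5), (1,5), (2,6), (3,6), (4,6)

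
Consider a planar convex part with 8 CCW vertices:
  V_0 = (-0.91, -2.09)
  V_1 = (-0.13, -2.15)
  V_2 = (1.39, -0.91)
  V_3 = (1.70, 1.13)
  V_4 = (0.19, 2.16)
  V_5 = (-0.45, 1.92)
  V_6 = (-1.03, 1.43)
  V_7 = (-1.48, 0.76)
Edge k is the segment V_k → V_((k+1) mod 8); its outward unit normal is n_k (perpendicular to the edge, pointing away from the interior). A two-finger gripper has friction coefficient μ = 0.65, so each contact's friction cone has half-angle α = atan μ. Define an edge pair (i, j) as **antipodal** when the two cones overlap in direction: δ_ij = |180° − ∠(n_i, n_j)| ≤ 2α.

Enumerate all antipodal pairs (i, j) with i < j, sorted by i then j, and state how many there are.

count = 13; pairs: (0,3), (0,4), (0,5), (0,6), (1,4), (1,5), (1,6), (1,7), (2,4), (2,5), (2,6), (2,7), (3,7)

α = atan 0.65 = 33.02°;  2α = 66.05°
n_0 = (-0.0767, -0.9971)
n_1 = (+0.6321, -0.7749)
n_2 = (+0.9887, -0.1502)
n_3 = (+0.5635, +0.8261)
n_4 = (-0.3511, +0.9363)
n_5 = (-0.6454, +0.7639)
n_6 = (-0.8301, +0.5576)
n_7 = (-0.9806, -0.1961)
  (0,1): δ = 136.39°  ·
  (0,2): δ = 94.24°  ·
  (0,3): δ = 29.90°  ✓
  (0,4): δ = 24.95°  ✓
  (0,5): δ = 44.59°  ✓
  (0,6): δ = 60.51°  ✓
  (0,7): δ = 105.71°  ·
  (1,2): δ = 137.85°  ·
  (1,3): δ = 73.51°  ·
  (1,4): δ = 18.65°  ✓
  (1,5): δ = 0.98°  ✓
  (1,6): δ = 16.91°  ✓
  (1,7): δ = 62.10°  ✓
  (2,3): δ = 115.66°  ·
  (2,4): δ = 60.80°  ✓
  (2,5): δ = 41.17°  ✓
  (2,6): δ = 25.25°  ✓
  (2,7): δ = 19.95°  ✓
  (3,4): δ = 125.15°  ·
  (3,5): δ = 105.51°  ·
  (3,6): δ = 89.59°  ·
  (3,7): δ = 44.39°  ✓
  (4,5): δ = 160.36°  ·
  (4,6): δ = 144.44°  ·
  (4,7): δ = 99.25°  ·
  (5,6): δ = 164.08°  ·
  (5,7): δ = 118.88°  ·
  (6,7): δ = 134.80°  ·
antipodal pairs: 13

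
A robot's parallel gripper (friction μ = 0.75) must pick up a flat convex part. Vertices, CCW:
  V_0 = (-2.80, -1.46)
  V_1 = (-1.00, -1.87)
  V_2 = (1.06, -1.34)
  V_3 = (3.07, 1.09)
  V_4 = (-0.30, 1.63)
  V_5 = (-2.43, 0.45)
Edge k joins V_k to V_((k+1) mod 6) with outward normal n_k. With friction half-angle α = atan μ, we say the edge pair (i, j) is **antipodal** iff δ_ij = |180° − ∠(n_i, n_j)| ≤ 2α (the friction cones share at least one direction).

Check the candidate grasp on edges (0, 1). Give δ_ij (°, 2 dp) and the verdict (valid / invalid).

δ = 152.74°, invalid

α = atan 0.75 = 36.87°;  2α = 73.74°
edge 0: e_0 = (+1.80, -0.41);  n_0 = (-0.2221, -0.9750)
edge 1: e_1 = (+2.06, +0.53);  n_1 = (+0.2492, -0.9685)
∠(n_0, n_1) = 27.26°
δ = |180° − 27.26°| = 152.74°
152.74° > 2α = 73.74°  →  invalid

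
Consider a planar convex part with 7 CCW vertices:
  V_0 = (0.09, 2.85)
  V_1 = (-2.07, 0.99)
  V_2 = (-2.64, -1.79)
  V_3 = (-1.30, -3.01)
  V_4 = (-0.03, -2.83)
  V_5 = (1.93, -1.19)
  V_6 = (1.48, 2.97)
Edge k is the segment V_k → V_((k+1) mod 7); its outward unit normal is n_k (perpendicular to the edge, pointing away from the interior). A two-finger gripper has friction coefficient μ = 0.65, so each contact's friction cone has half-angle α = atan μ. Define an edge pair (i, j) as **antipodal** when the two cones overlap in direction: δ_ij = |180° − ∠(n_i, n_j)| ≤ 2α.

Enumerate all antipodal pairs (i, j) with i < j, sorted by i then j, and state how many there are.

α = atan 0.65 = 33.02°;  2α = 66.05°
n_0 = (-0.6525, +0.7578)
n_1 = (-0.9796, +0.2009)
n_2 = (-0.6732, -0.7394)
n_3 = (+0.1403, -0.9901)
n_4 = (+0.6417, -0.7669)
n_5 = (+0.9942, +0.1075)
n_6 = (-0.0860, +0.9963)
  (0,1): δ = 142.32°  ·
  (0,2): δ = 83.05°  ·
  (0,3): δ = 32.67°  ✓
  (0,4): δ = 0.81°  ✓
  (0,5): δ = 55.44°  ✓
  (0,6): δ = 144.20°  ·
  (1,2): δ = 120.73°  ·
  (1,3): δ = 70.35°  ·
  (1,4): δ = 38.49°  ✓
  (1,5): δ = 17.76°  ✓
  (1,6): δ = 106.52°  ·
  (2,3): δ = 129.62°  ·
  (2,4): δ = 97.76°  ·
  (2,5): δ = 41.51°  ✓
  (2,6): δ = 47.25°  ✓
  (3,4): δ = 148.15°  ·
  (3,5): δ = 91.89°  ·
  (3,6): δ = 3.13°  ✓
  (4,5): δ = 123.75°  ·
  (4,6): δ = 34.99°  ✓
  (5,6): δ = 91.24°  ·
antipodal pairs: 9

count = 9; pairs: (0,3), (0,4), (0,5), (1,4), (1,5), (2,5), (2,6), (3,6), (4,6)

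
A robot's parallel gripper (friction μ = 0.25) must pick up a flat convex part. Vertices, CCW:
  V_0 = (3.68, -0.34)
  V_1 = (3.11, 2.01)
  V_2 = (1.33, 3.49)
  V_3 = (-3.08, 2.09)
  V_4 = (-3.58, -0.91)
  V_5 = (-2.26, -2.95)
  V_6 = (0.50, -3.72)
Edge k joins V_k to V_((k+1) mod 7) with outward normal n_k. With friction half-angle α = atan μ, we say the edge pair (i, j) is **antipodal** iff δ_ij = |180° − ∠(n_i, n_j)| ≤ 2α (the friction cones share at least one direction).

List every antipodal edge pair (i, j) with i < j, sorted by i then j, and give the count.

count = 4; pairs: (0,3), (0,4), (1,4), (1,5)

α = atan 0.25 = 14.04°;  2α = 28.07°
n_0 = (+0.9718, +0.2357)
n_1 = (+0.6393, +0.7689)
n_2 = (-0.3026, +0.9531)
n_3 = (-0.9864, +0.1644)
n_4 = (-0.8396, -0.5433)
n_5 = (-0.2687, -0.9632)
n_6 = (+0.7283, -0.6852)
  (0,1): δ = 143.38°  ·
  (0,2): δ = 86.02°  ·
  (0,3): δ = 23.10°  ✓
  (0,4): δ = 19.27°  ✓
  (0,5): δ = 60.78°  ·
  (0,6): δ = 123.11°  ·
  (1,2): δ = 122.65°  ·
  (1,3): δ = 59.72°  ·
  (1,4): δ = 17.35°  ✓
  (1,5): δ = 24.15°  ✓
  (1,6): δ = 86.49°  ·
  (2,3): δ = 117.07°  ·
  (2,4): δ = 74.71°  ·
  (2,5): δ = 33.20°  ·
  (2,6): δ = 29.13°  ·
  (3,4): δ = 137.63°  ·
  (3,5): δ = 96.13°  ·
  (3,6): δ = 33.79°  ·
  (4,5): δ = 138.49°  ·
  (4,6): δ = 76.16°  ·
  (5,6): δ = 117.67°  ·
antipodal pairs: 4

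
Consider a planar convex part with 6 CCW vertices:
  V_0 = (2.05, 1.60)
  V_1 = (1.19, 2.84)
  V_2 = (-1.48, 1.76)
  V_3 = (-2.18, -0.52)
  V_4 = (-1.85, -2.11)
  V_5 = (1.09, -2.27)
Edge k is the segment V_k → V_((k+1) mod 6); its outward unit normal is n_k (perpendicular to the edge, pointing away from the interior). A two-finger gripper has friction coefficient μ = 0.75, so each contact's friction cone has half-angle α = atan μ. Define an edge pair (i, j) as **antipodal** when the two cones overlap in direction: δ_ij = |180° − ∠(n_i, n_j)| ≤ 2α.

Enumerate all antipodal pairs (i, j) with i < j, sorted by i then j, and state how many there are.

count = 7; pairs: (0,2), (0,3), (0,4), (1,4), (1,5), (2,5), (3,5)

α = atan 0.75 = 36.87°;  2α = 73.74°
n_0 = (+0.8217, +0.5699)
n_1 = (-0.3750, +0.9270)
n_2 = (-0.9560, +0.2935)
n_3 = (-0.9791, -0.2032)
n_4 = (-0.0543, -0.9985)
n_5 = (+0.9706, -0.2408)
  (0,1): δ = 102.72°  ·
  (0,2): δ = 51.81°  ✓
  (0,3): δ = 23.02°  ✓
  (0,4): δ = 52.14°  ✓
  (0,5): δ = 131.33°  ·
  (1,2): δ = 129.09°  ·
  (1,3): δ = 100.30°  ·
  (1,4): δ = 25.14°  ✓
  (1,5): δ = 54.05°  ✓
  (2,3): δ = 151.21°  ·
  (2,4): δ = 76.05°  ·
  (2,5): δ = 3.14°  ✓
  (3,4): δ = 104.84°  ·
  (3,5): δ = 25.66°  ✓
  (4,5): δ = 100.82°  ·
antipodal pairs: 7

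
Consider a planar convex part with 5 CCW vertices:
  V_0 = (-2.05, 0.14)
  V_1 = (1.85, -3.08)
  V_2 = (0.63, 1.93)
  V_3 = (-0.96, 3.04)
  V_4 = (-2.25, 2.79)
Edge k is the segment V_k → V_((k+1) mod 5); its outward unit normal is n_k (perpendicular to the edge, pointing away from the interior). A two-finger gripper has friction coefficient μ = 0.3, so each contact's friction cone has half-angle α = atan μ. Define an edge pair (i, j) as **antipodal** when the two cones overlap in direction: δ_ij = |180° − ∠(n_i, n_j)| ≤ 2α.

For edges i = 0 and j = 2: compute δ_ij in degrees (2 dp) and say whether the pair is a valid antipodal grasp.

δ = 4.63°, valid

α = atan 0.3 = 16.70°;  2α = 33.40°
edge 0: e_0 = (+3.90, -3.22);  n_0 = (-0.6367, -0.7711)
edge 2: e_2 = (-1.59, +1.11);  n_2 = (+0.5724, +0.8200)
∠(n_0, n_2) = 175.37°
δ = |180° − 175.37°| = 4.63°
4.63° ≤ 2α = 33.40°  →  valid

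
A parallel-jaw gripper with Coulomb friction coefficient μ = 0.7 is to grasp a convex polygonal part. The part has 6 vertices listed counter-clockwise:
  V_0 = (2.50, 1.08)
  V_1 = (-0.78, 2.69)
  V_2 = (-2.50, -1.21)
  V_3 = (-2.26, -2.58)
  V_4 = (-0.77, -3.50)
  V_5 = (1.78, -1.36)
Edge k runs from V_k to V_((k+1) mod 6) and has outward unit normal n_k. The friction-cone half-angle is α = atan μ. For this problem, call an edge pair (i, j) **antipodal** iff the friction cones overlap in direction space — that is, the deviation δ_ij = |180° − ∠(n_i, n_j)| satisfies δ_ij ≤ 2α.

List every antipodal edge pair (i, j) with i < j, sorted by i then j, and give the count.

count = 7; pairs: (0,2), (0,3), (0,4), (1,4), (1,5), (2,4), (2,5)

α = atan 0.7 = 34.99°;  2α = 69.98°
n_0 = (+0.4406, +0.8977)
n_1 = (-0.9150, +0.4035)
n_2 = (-0.9850, -0.1726)
n_3 = (-0.5254, -0.8509)
n_4 = (+0.6428, -0.7660)
n_5 = (+0.9591, -0.2830)
  (0,1): δ = 87.65°  ·
  (0,2): δ = 53.92°  ✓
  (0,3): δ = 5.55°  ✓
  (0,4): δ = 66.15°  ✓
  (0,5): δ = 99.70°  ·
  (1,2): δ = 146.26°  ·
  (1,3): δ = 97.89°  ·
  (1,4): δ = 26.20°  ✓
  (1,5): δ = 7.36°  ✓
  (2,3): δ = 131.63°  ·
  (2,4): δ = 59.93°  ✓
  (2,5): δ = 26.38°  ✓
  (3,4): δ = 108.30°  ·
  (3,5): δ = 74.75°  ·
  (4,5): δ = 146.44°  ·
antipodal pairs: 7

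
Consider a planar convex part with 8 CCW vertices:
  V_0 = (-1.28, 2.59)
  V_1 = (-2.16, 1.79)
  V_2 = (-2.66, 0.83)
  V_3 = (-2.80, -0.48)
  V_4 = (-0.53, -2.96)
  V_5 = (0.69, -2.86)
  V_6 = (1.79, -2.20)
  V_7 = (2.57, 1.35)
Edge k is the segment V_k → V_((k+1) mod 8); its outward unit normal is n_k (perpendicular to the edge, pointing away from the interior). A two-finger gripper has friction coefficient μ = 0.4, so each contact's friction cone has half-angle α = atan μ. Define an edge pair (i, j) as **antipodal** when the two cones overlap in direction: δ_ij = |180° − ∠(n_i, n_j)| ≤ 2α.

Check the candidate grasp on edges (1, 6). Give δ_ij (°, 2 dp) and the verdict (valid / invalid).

α = atan 0.4 = 21.80°;  2α = 43.60°
edge 1: e_1 = (-0.50, -0.96);  n_1 = (-0.8869, +0.4619)
edge 6: e_6 = (+0.78, +3.55);  n_6 = (+0.9767, -0.2146)
∠(n_1, n_6) = 164.88°
δ = |180° − 164.88°| = 15.12°
15.12° ≤ 2α = 43.60°  →  valid

δ = 15.12°, valid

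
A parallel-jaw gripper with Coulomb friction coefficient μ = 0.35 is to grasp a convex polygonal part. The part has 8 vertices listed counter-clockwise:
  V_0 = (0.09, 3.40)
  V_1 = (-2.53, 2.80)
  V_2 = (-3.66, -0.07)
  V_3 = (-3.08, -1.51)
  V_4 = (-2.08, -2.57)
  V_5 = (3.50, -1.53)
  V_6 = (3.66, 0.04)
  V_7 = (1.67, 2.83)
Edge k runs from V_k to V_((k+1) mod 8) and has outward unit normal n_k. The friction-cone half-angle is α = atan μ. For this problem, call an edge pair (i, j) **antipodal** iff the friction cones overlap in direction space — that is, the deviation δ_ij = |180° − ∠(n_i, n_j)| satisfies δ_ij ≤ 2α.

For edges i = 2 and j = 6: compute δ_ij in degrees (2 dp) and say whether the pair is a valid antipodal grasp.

α = atan 0.35 = 19.29°;  2α = 38.58°
edge 2: e_2 = (+0.58, -1.44);  n_2 = (-0.9276, -0.3736)
edge 6: e_6 = (-1.99, +2.79);  n_6 = (+0.8141, +0.5807)
∠(n_2, n_6) = 166.44°
δ = |180° − 166.44°| = 13.56°
13.56° ≤ 2α = 38.58°  →  valid

δ = 13.56°, valid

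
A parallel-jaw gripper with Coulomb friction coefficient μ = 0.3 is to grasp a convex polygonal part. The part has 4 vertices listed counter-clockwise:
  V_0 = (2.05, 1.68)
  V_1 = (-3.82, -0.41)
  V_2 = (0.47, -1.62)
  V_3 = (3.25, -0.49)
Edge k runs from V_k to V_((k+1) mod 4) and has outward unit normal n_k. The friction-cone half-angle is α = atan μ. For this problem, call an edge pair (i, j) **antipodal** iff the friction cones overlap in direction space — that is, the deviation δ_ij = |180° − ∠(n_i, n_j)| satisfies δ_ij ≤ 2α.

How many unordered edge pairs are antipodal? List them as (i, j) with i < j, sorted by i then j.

count = 1; pairs: (0,2)

α = atan 0.3 = 16.70°;  2α = 33.40°
n_0 = (-0.3354, +0.9421)
n_1 = (-0.2715, -0.9624)
n_2 = (+0.3766, -0.9264)
n_3 = (+0.8751, +0.4839)
  (0,1): δ = 35.35°  ·
  (0,2): δ = 2.52°  ✓
  (0,3): δ = 99.34°  ·
  (1,2): δ = 142.13°  ·
  (1,3): δ = 45.31°  ·
  (2,3): δ = 83.18°  ·
antipodal pairs: 1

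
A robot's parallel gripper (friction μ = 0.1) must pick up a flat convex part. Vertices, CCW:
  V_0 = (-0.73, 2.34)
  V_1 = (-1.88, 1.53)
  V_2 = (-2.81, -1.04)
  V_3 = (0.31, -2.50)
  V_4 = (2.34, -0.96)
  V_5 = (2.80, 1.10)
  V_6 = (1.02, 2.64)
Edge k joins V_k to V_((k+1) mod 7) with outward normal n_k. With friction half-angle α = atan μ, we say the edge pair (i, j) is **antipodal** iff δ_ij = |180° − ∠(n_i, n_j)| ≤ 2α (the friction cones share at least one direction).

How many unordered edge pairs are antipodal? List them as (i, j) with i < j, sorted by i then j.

α = atan 0.1 = 5.71°;  2α = 11.42°
n_0 = (-0.5758, +0.8176)
n_1 = (-0.9403, +0.3403)
n_2 = (-0.4238, -0.9057)
n_3 = (+0.6044, -0.7967)
n_4 = (+0.9760, -0.2179)
n_5 = (+0.6543, +0.7562)
n_6 = (-0.1690, +0.9856)
  (0,1): δ = 145.05°  ·
  (0,2): δ = 60.24°  ·
  (0,3): δ = 2.03°  ✓
  (0,4): δ = 42.25°  ·
  (0,5): δ = 103.98°  ·
  (0,6): δ = 154.57°  ·
  (1,2): δ = 95.18°  ·
  (1,3): δ = 32.92°  ·
  (1,4): δ = 7.31°  ✓
  (1,5): δ = 69.03°  ·
  (1,6): δ = 119.62°  ·
  (2,3): δ = 117.74°  ·
  (2,4): δ = 77.51°  ·
  (2,5): δ = 15.79°  ·
  (2,6): δ = 34.80°  ·
  (3,4): δ = 139.77°  ·
  (3,5): δ = 78.05°  ·
  (3,6): δ = 27.46°  ·
  (4,5): δ = 118.28°  ·
  (4,6): δ = 67.68°  ·
  (5,6): δ = 129.41°  ·
antipodal pairs: 2

count = 2; pairs: (0,3), (1,4)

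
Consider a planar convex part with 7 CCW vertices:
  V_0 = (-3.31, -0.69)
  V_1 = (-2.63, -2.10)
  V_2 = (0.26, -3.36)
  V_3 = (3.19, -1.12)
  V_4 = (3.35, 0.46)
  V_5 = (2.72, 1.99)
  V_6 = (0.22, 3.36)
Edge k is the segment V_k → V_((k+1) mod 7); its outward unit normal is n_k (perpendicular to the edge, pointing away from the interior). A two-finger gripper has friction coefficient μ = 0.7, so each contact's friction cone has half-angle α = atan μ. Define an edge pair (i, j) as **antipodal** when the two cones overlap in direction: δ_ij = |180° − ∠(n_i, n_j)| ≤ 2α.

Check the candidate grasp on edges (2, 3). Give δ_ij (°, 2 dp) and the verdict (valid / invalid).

α = atan 0.7 = 34.99°;  2α = 69.98°
edge 2: e_2 = (+2.93, +2.24);  n_2 = (+0.6073, -0.7944)
edge 3: e_3 = (+0.16, +1.58);  n_3 = (+0.9949, -0.1008)
∠(n_2, n_3) = 46.82°
δ = |180° − 46.82°| = 133.18°
133.18° > 2α = 69.98°  →  invalid

δ = 133.18°, invalid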